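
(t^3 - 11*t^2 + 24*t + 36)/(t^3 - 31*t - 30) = (t - 6)/(t + 5)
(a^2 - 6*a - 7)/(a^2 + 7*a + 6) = (a - 7)/(a + 6)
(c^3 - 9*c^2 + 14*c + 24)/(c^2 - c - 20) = (-c^3 + 9*c^2 - 14*c - 24)/(-c^2 + c + 20)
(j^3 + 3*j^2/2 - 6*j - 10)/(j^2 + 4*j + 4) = j - 5/2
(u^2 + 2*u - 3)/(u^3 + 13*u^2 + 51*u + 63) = (u - 1)/(u^2 + 10*u + 21)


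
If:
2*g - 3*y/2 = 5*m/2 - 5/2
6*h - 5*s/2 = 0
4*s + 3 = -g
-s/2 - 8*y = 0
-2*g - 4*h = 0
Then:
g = 15/19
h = -15/38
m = 1213/760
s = -18/19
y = 9/152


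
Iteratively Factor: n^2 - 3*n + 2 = (n - 2)*(n - 1)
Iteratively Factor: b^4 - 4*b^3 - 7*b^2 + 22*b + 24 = (b + 1)*(b^3 - 5*b^2 - 2*b + 24) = (b - 4)*(b + 1)*(b^2 - b - 6) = (b - 4)*(b + 1)*(b + 2)*(b - 3)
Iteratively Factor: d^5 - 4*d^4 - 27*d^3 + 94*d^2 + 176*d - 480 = (d + 3)*(d^4 - 7*d^3 - 6*d^2 + 112*d - 160) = (d - 2)*(d + 3)*(d^3 - 5*d^2 - 16*d + 80) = (d - 4)*(d - 2)*(d + 3)*(d^2 - d - 20) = (d - 5)*(d - 4)*(d - 2)*(d + 3)*(d + 4)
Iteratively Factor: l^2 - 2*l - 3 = (l - 3)*(l + 1)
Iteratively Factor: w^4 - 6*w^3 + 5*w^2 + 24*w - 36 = (w + 2)*(w^3 - 8*w^2 + 21*w - 18) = (w - 3)*(w + 2)*(w^2 - 5*w + 6) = (w - 3)*(w - 2)*(w + 2)*(w - 3)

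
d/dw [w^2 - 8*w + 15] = 2*w - 8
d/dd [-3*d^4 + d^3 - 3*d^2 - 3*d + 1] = -12*d^3 + 3*d^2 - 6*d - 3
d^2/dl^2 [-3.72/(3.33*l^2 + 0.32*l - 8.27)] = (82.501416*l^2 + 7.928064*l - 3.72*(6.66*l + 0.32)*(13.32*l + 0.64) - 204.890904)/(3.33*l^2 + 0.32*l - 8.27)^3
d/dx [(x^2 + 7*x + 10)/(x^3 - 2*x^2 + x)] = (-x^3 - 15*x^2 - 30*x + 10)/(x^2*(x^3 - 3*x^2 + 3*x - 1))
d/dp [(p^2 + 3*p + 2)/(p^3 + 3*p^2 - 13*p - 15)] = (-p^2 - 4*p - 19)/(p^4 + 4*p^3 - 26*p^2 - 60*p + 225)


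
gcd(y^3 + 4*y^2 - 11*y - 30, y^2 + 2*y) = y + 2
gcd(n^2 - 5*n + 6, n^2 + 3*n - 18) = n - 3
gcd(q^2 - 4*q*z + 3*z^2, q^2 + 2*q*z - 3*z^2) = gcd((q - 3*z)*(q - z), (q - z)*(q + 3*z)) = -q + z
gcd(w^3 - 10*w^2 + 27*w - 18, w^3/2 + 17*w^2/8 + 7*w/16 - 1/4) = 1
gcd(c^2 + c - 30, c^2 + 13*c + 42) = c + 6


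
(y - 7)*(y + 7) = y^2 - 49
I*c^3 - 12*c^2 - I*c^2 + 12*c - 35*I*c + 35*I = (c + 5*I)*(c + 7*I)*(I*c - I)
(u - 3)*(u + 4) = u^2 + u - 12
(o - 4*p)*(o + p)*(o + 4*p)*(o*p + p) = o^4*p + o^3*p^2 + o^3*p - 16*o^2*p^3 + o^2*p^2 - 16*o*p^4 - 16*o*p^3 - 16*p^4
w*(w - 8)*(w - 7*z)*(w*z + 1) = w^4*z - 7*w^3*z^2 - 8*w^3*z + w^3 + 56*w^2*z^2 - 7*w^2*z - 8*w^2 + 56*w*z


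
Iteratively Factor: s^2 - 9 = (s + 3)*(s - 3)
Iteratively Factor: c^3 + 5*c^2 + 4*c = (c)*(c^2 + 5*c + 4) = c*(c + 4)*(c + 1)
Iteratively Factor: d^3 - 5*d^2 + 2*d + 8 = (d - 2)*(d^2 - 3*d - 4) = (d - 2)*(d + 1)*(d - 4)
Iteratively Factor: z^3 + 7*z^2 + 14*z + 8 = (z + 4)*(z^2 + 3*z + 2) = (z + 2)*(z + 4)*(z + 1)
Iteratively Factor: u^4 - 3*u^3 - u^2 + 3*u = (u + 1)*(u^3 - 4*u^2 + 3*u) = (u - 1)*(u + 1)*(u^2 - 3*u) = u*(u - 1)*(u + 1)*(u - 3)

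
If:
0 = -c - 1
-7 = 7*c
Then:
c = -1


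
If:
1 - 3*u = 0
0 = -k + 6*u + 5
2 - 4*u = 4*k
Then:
No Solution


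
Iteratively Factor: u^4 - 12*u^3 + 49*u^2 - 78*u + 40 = (u - 1)*(u^3 - 11*u^2 + 38*u - 40) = (u - 2)*(u - 1)*(u^2 - 9*u + 20) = (u - 5)*(u - 2)*(u - 1)*(u - 4)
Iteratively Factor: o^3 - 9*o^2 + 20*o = (o)*(o^2 - 9*o + 20) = o*(o - 4)*(o - 5)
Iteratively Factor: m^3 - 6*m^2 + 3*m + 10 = (m - 2)*(m^2 - 4*m - 5) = (m - 5)*(m - 2)*(m + 1)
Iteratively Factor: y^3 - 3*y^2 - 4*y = (y + 1)*(y^2 - 4*y) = (y - 4)*(y + 1)*(y)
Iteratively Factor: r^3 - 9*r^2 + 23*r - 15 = (r - 3)*(r^2 - 6*r + 5) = (r - 3)*(r - 1)*(r - 5)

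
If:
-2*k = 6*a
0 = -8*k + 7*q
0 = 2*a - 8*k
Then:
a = 0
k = 0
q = 0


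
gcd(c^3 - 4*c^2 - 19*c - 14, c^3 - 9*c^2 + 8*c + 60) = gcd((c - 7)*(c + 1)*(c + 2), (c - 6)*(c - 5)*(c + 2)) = c + 2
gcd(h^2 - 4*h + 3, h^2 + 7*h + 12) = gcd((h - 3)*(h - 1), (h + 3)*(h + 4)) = 1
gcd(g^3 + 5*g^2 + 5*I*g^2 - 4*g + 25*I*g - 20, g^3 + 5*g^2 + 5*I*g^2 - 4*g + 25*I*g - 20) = g^3 + g^2*(5 + 5*I) + g*(-4 + 25*I) - 20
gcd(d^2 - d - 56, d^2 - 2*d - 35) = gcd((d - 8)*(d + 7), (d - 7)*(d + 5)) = 1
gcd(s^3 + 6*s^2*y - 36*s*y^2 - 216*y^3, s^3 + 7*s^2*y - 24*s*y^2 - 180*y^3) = s^2 + 12*s*y + 36*y^2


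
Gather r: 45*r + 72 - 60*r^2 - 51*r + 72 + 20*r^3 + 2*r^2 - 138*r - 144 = 20*r^3 - 58*r^2 - 144*r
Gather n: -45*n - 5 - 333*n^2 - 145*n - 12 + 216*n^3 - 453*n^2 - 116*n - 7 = 216*n^3 - 786*n^2 - 306*n - 24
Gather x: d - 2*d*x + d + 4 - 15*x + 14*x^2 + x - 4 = 2*d + 14*x^2 + x*(-2*d - 14)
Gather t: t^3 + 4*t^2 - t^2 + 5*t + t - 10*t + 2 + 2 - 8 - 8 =t^3 + 3*t^2 - 4*t - 12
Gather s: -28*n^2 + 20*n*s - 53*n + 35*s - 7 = -28*n^2 - 53*n + s*(20*n + 35) - 7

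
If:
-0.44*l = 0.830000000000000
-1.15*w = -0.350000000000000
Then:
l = -1.89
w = 0.30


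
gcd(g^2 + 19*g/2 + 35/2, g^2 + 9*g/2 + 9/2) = 1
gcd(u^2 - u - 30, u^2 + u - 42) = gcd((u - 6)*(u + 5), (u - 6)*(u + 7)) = u - 6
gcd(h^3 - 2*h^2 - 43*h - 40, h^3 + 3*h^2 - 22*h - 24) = h + 1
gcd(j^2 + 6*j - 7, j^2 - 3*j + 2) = j - 1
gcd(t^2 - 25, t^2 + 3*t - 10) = t + 5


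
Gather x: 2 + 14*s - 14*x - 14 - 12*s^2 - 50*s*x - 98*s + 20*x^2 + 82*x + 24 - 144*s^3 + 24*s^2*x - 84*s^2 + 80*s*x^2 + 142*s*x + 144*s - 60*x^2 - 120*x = -144*s^3 - 96*s^2 + 60*s + x^2*(80*s - 40) + x*(24*s^2 + 92*s - 52) + 12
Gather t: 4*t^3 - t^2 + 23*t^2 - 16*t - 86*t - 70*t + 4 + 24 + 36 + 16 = 4*t^3 + 22*t^2 - 172*t + 80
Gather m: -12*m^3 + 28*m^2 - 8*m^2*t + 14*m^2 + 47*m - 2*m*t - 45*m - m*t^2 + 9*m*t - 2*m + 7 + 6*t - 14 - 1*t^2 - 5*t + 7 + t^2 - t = -12*m^3 + m^2*(42 - 8*t) + m*(-t^2 + 7*t)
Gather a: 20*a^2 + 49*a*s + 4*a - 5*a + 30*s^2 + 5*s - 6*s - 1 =20*a^2 + a*(49*s - 1) + 30*s^2 - s - 1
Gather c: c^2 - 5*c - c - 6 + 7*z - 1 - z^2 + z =c^2 - 6*c - z^2 + 8*z - 7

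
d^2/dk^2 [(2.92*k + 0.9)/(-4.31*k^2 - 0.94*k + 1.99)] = (-(2.92*k + 0.9)*(8.62*k + 0.94)*(17.24*k + 1.88) + (75.5112*k + 13.2476)*(4.31*k^2 + 0.94*k - 1.99))/(4.31*k^2 + 0.94*k - 1.99)^3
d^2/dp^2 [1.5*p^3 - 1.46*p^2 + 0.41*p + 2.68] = 9.0*p - 2.92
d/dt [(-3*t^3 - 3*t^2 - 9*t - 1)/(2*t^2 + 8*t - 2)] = (-3*t^4 - 24*t^3 + 6*t^2 + 8*t + 13)/(2*(t^4 + 8*t^3 + 14*t^2 - 8*t + 1))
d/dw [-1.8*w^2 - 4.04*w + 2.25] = -3.6*w - 4.04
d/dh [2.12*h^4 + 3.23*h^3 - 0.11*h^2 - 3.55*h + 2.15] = 8.48*h^3 + 9.69*h^2 - 0.22*h - 3.55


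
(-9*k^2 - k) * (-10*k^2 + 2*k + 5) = 90*k^4 - 8*k^3 - 47*k^2 - 5*k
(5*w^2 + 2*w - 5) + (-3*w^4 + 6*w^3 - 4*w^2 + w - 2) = -3*w^4 + 6*w^3 + w^2 + 3*w - 7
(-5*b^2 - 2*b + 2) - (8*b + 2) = -5*b^2 - 10*b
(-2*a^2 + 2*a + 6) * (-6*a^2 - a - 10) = 12*a^4 - 10*a^3 - 18*a^2 - 26*a - 60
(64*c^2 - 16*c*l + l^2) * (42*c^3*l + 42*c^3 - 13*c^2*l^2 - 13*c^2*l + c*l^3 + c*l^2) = 2688*c^5*l + 2688*c^5 - 1504*c^4*l^2 - 1504*c^4*l + 314*c^3*l^3 + 314*c^3*l^2 - 29*c^2*l^4 - 29*c^2*l^3 + c*l^5 + c*l^4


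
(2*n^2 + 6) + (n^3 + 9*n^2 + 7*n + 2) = n^3 + 11*n^2 + 7*n + 8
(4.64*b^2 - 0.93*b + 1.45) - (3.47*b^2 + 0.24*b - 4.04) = 1.17*b^2 - 1.17*b + 5.49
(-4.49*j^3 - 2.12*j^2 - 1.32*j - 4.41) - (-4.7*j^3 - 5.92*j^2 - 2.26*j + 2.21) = 0.21*j^3 + 3.8*j^2 + 0.94*j - 6.62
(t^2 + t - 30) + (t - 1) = t^2 + 2*t - 31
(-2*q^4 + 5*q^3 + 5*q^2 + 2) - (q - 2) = -2*q^4 + 5*q^3 + 5*q^2 - q + 4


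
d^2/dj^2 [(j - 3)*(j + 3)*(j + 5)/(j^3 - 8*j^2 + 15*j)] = 2*(13*j^3 + 45*j^2 - 225*j + 375)/(j^3*(j^3 - 15*j^2 + 75*j - 125))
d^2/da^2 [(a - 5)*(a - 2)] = 2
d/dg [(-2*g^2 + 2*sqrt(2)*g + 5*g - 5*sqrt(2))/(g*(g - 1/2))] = 2*(-8*g^2 - 4*sqrt(2)*g^2 + 20*sqrt(2)*g - 5*sqrt(2))/(g^2*(4*g^2 - 4*g + 1))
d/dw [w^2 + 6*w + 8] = 2*w + 6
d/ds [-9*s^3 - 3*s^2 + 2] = 3*s*(-9*s - 2)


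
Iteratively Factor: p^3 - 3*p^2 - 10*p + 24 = (p - 2)*(p^2 - p - 12) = (p - 2)*(p + 3)*(p - 4)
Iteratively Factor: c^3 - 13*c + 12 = (c + 4)*(c^2 - 4*c + 3) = (c - 3)*(c + 4)*(c - 1)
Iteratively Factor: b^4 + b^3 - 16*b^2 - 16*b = (b - 4)*(b^3 + 5*b^2 + 4*b) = (b - 4)*(b + 4)*(b^2 + b) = b*(b - 4)*(b + 4)*(b + 1)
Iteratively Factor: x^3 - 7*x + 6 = (x - 1)*(x^2 + x - 6) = (x - 2)*(x - 1)*(x + 3)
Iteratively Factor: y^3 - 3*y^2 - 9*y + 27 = (y - 3)*(y^2 - 9) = (y - 3)*(y + 3)*(y - 3)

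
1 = 1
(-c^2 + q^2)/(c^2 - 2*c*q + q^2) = (c + q)/(-c + q)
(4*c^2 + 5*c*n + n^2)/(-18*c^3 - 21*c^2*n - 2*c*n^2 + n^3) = (-4*c - n)/(18*c^2 + 3*c*n - n^2)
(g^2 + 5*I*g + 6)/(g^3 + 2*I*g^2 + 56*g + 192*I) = (g - I)/(g^2 - 4*I*g + 32)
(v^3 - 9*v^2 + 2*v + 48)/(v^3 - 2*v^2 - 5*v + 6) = (v - 8)/(v - 1)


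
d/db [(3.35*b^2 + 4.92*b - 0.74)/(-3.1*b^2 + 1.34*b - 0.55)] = (19.741*b^2 - 8.273*b - 1.7144)/(9.61*b^4 - 8.308*b^3 + 5.2056*b^2 - 1.474*b + 0.3025)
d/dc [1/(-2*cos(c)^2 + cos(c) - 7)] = (1 - 4*cos(c))*sin(c)/(-cos(c) + cos(2*c) + 8)^2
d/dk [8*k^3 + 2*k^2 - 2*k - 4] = 24*k^2 + 4*k - 2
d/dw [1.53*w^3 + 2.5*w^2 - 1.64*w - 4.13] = 4.59*w^2 + 5.0*w - 1.64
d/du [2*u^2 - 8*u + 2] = 4*u - 8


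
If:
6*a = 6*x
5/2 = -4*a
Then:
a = -5/8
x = -5/8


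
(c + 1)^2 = c^2 + 2*c + 1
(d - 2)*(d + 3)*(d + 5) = d^3 + 6*d^2 - d - 30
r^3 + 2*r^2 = r^2*(r + 2)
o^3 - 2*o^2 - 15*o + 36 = (o - 3)^2*(o + 4)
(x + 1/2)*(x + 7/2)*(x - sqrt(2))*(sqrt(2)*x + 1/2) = sqrt(2)*x^4 - 3*x^3/2 + 4*sqrt(2)*x^3 - 6*x^2 + 5*sqrt(2)*x^2/4 - 2*sqrt(2)*x - 21*x/8 - 7*sqrt(2)/8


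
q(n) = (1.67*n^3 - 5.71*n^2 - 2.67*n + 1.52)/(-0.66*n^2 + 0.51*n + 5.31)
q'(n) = (1.32*n - 0.51)*(1.67*n^3 - 5.71*n^2 - 2.67*n + 1.52)/(-0.66*n^2 + 0.51*n + 5.31)^2 + (5.01*n^2 - 11.42*n - 2.67)/(-0.66*n^2 + 0.51*n + 5.31)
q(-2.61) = 116.23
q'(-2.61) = 770.56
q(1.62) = -2.43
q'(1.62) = -2.72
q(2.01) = -3.64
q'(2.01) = -3.59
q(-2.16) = -32.05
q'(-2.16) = 135.58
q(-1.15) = -1.43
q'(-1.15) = 5.19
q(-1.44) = -3.57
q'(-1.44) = 10.22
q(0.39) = -0.05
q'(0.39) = -1.18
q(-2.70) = 74.87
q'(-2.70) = 273.61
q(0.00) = 0.29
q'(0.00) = -0.53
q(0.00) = 0.29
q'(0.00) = -0.53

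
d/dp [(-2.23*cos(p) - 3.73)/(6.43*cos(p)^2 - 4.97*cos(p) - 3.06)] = (-14.3389*cos(p)^2 - 47.9678*cos(p) + 11.7143)*sin(p)/(41.3449*cos(p)^4 - 63.9142*cos(p)^3 - 14.6507*cos(p)^2 + 30.4164*cos(p) + 9.3636)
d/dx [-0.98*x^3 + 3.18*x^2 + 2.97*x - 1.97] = -2.94*x^2 + 6.36*x + 2.97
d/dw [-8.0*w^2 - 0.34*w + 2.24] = -16.0*w - 0.34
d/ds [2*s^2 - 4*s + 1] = 4*s - 4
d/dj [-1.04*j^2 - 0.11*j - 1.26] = -2.08*j - 0.11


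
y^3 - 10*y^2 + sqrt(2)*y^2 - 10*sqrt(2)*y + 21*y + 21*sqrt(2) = (y - 7)*(y - 3)*(y + sqrt(2))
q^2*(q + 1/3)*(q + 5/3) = q^4 + 2*q^3 + 5*q^2/9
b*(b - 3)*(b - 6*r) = b^3 - 6*b^2*r - 3*b^2 + 18*b*r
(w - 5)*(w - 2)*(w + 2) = w^3 - 5*w^2 - 4*w + 20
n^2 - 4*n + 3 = (n - 3)*(n - 1)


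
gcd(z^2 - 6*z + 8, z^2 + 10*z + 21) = 1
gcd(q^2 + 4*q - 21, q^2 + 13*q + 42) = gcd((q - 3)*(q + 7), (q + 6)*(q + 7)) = q + 7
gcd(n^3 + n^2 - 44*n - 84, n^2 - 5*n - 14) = n^2 - 5*n - 14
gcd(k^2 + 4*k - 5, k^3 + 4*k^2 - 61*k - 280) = k + 5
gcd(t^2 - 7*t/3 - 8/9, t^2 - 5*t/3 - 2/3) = t + 1/3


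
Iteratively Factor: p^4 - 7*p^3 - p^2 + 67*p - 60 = (p - 5)*(p^3 - 2*p^2 - 11*p + 12) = (p - 5)*(p - 4)*(p^2 + 2*p - 3) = (p - 5)*(p - 4)*(p - 1)*(p + 3)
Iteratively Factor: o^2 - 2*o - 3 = (o - 3)*(o + 1)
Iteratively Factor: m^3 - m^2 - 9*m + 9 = (m + 3)*(m^2 - 4*m + 3) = (m - 3)*(m + 3)*(m - 1)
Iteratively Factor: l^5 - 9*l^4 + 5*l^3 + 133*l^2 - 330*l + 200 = (l - 5)*(l^4 - 4*l^3 - 15*l^2 + 58*l - 40) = (l - 5)*(l - 1)*(l^3 - 3*l^2 - 18*l + 40) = (l - 5)*(l - 1)*(l + 4)*(l^2 - 7*l + 10) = (l - 5)*(l - 2)*(l - 1)*(l + 4)*(l - 5)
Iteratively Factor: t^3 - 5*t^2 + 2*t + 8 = (t - 4)*(t^2 - t - 2) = (t - 4)*(t + 1)*(t - 2)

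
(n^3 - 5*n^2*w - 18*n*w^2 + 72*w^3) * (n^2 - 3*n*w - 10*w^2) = n^5 - 8*n^4*w - 13*n^3*w^2 + 176*n^2*w^3 - 36*n*w^4 - 720*w^5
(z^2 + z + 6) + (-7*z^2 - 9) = -6*z^2 + z - 3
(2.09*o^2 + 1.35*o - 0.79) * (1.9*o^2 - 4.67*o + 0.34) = 3.971*o^4 - 7.1953*o^3 - 7.0949*o^2 + 4.1483*o - 0.2686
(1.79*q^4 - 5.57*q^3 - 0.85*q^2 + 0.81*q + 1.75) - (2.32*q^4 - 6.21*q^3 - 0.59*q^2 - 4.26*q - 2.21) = -0.53*q^4 + 0.64*q^3 - 0.26*q^2 + 5.07*q + 3.96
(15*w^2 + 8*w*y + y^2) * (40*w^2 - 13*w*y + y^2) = 600*w^4 + 125*w^3*y - 49*w^2*y^2 - 5*w*y^3 + y^4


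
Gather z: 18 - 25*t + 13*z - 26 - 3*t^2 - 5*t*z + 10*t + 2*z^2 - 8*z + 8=-3*t^2 - 15*t + 2*z^2 + z*(5 - 5*t)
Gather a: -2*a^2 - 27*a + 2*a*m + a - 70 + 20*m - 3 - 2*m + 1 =-2*a^2 + a*(2*m - 26) + 18*m - 72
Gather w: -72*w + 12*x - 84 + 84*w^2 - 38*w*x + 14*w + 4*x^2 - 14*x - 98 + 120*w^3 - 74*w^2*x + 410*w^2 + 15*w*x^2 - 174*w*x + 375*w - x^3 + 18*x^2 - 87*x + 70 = 120*w^3 + w^2*(494 - 74*x) + w*(15*x^2 - 212*x + 317) - x^3 + 22*x^2 - 89*x - 112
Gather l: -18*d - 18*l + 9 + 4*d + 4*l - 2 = -14*d - 14*l + 7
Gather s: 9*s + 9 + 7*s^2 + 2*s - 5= 7*s^2 + 11*s + 4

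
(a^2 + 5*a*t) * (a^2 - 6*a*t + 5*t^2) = a^4 - a^3*t - 25*a^2*t^2 + 25*a*t^3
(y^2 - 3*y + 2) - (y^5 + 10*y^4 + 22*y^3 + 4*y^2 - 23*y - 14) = -y^5 - 10*y^4 - 22*y^3 - 3*y^2 + 20*y + 16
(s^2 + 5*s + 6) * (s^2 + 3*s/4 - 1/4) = s^4 + 23*s^3/4 + 19*s^2/2 + 13*s/4 - 3/2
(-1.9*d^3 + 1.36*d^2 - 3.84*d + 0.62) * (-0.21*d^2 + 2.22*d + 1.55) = 0.399*d^5 - 4.5036*d^4 + 0.880600000000001*d^3 - 6.547*d^2 - 4.5756*d + 0.961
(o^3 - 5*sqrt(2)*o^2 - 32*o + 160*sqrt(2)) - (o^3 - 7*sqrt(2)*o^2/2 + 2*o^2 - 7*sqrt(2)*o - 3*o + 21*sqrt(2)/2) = -3*sqrt(2)*o^2/2 - 2*o^2 - 29*o + 7*sqrt(2)*o + 299*sqrt(2)/2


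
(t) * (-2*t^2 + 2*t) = -2*t^3 + 2*t^2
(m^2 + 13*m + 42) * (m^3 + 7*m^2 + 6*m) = m^5 + 20*m^4 + 139*m^3 + 372*m^2 + 252*m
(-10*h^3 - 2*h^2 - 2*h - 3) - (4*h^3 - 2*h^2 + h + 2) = -14*h^3 - 3*h - 5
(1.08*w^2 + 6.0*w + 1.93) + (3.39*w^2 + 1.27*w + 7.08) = 4.47*w^2 + 7.27*w + 9.01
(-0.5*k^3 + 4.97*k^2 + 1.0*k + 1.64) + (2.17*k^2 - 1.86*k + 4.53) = -0.5*k^3 + 7.14*k^2 - 0.86*k + 6.17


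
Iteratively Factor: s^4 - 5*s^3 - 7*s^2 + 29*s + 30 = (s + 2)*(s^3 - 7*s^2 + 7*s + 15) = (s - 5)*(s + 2)*(s^2 - 2*s - 3) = (s - 5)*(s + 1)*(s + 2)*(s - 3)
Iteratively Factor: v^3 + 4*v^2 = (v)*(v^2 + 4*v) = v*(v + 4)*(v)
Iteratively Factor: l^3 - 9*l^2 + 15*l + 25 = (l - 5)*(l^2 - 4*l - 5) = (l - 5)*(l + 1)*(l - 5)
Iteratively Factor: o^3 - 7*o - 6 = (o + 1)*(o^2 - o - 6) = (o - 3)*(o + 1)*(o + 2)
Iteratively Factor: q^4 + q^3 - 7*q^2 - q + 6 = (q + 1)*(q^3 - 7*q + 6) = (q - 1)*(q + 1)*(q^2 + q - 6) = (q - 2)*(q - 1)*(q + 1)*(q + 3)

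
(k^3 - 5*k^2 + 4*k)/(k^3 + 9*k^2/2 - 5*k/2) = 2*(k^2 - 5*k + 4)/(2*k^2 + 9*k - 5)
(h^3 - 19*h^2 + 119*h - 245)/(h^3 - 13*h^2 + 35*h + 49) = (h - 5)/(h + 1)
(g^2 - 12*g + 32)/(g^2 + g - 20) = (g - 8)/(g + 5)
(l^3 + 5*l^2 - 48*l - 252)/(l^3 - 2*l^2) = (l^3 + 5*l^2 - 48*l - 252)/(l^2*(l - 2))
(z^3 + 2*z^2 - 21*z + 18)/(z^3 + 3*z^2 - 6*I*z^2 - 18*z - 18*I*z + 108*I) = (z - 1)/(z - 6*I)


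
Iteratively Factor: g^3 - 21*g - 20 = (g + 1)*(g^2 - g - 20) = (g + 1)*(g + 4)*(g - 5)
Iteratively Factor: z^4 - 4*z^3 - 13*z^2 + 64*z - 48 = (z - 4)*(z^3 - 13*z + 12) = (z - 4)*(z + 4)*(z^2 - 4*z + 3) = (z - 4)*(z - 3)*(z + 4)*(z - 1)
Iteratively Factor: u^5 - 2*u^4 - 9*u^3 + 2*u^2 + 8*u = (u)*(u^4 - 2*u^3 - 9*u^2 + 2*u + 8) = u*(u + 2)*(u^3 - 4*u^2 - u + 4) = u*(u + 1)*(u + 2)*(u^2 - 5*u + 4) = u*(u - 1)*(u + 1)*(u + 2)*(u - 4)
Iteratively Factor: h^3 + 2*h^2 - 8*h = (h - 2)*(h^2 + 4*h) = h*(h - 2)*(h + 4)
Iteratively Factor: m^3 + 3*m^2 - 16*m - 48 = (m + 4)*(m^2 - m - 12) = (m - 4)*(m + 4)*(m + 3)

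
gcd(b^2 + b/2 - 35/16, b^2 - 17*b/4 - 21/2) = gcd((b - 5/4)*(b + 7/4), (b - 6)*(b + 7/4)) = b + 7/4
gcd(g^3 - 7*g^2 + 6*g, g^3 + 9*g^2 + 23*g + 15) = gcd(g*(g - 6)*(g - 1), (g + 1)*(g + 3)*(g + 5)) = 1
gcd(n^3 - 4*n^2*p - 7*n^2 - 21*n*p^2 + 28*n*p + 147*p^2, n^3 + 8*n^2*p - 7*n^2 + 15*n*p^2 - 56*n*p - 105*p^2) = n^2 + 3*n*p - 7*n - 21*p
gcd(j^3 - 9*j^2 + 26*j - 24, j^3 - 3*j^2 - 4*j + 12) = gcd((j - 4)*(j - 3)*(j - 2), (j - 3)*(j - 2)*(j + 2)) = j^2 - 5*j + 6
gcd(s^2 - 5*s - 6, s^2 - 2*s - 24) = s - 6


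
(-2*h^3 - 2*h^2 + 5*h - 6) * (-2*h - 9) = 4*h^4 + 22*h^3 + 8*h^2 - 33*h + 54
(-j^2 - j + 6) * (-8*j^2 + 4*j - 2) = 8*j^4 + 4*j^3 - 50*j^2 + 26*j - 12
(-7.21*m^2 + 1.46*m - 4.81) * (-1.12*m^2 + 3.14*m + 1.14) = 8.0752*m^4 - 24.2746*m^3 + 1.7522*m^2 - 13.439*m - 5.4834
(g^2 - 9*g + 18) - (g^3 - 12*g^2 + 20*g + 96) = -g^3 + 13*g^2 - 29*g - 78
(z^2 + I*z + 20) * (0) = 0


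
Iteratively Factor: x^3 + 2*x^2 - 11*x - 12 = (x + 1)*(x^2 + x - 12) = (x + 1)*(x + 4)*(x - 3)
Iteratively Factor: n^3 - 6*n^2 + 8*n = (n - 4)*(n^2 - 2*n) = (n - 4)*(n - 2)*(n)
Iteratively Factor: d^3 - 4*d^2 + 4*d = (d - 2)*(d^2 - 2*d) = (d - 2)^2*(d)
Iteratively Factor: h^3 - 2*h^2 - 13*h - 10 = (h - 5)*(h^2 + 3*h + 2) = (h - 5)*(h + 1)*(h + 2)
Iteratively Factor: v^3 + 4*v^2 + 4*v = (v + 2)*(v^2 + 2*v) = (v + 2)^2*(v)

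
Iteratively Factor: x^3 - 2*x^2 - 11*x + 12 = (x - 4)*(x^2 + 2*x - 3) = (x - 4)*(x - 1)*(x + 3)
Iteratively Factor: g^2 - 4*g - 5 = (g + 1)*(g - 5)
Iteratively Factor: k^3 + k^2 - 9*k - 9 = (k - 3)*(k^2 + 4*k + 3) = (k - 3)*(k + 3)*(k + 1)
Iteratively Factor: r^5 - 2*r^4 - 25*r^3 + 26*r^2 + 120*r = (r)*(r^4 - 2*r^3 - 25*r^2 + 26*r + 120) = r*(r + 2)*(r^3 - 4*r^2 - 17*r + 60) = r*(r - 5)*(r + 2)*(r^2 + r - 12) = r*(r - 5)*(r - 3)*(r + 2)*(r + 4)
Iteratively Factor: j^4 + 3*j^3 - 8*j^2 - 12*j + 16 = (j + 4)*(j^3 - j^2 - 4*j + 4) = (j - 1)*(j + 4)*(j^2 - 4) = (j - 1)*(j + 2)*(j + 4)*(j - 2)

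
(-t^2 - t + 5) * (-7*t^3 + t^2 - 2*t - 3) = 7*t^5 + 6*t^4 - 34*t^3 + 10*t^2 - 7*t - 15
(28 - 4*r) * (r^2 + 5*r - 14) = -4*r^3 + 8*r^2 + 196*r - 392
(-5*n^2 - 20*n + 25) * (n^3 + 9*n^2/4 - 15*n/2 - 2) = -5*n^5 - 125*n^4/4 + 35*n^3/2 + 865*n^2/4 - 295*n/2 - 50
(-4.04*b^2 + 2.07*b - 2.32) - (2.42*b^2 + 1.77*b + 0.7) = -6.46*b^2 + 0.3*b - 3.02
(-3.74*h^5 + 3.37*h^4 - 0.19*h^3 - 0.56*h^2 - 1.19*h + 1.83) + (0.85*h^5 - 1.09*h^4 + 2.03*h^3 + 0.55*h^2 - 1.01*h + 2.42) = -2.89*h^5 + 2.28*h^4 + 1.84*h^3 - 0.01*h^2 - 2.2*h + 4.25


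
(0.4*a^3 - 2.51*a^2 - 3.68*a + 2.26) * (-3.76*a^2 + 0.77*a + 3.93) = -1.504*a^5 + 9.7456*a^4 + 13.4761*a^3 - 21.1955*a^2 - 12.7222*a + 8.8818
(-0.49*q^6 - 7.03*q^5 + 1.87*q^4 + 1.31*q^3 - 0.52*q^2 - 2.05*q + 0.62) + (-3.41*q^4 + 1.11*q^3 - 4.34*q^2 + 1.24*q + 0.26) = -0.49*q^6 - 7.03*q^5 - 1.54*q^4 + 2.42*q^3 - 4.86*q^2 - 0.81*q + 0.88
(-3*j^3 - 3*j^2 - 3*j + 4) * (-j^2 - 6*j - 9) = 3*j^5 + 21*j^4 + 48*j^3 + 41*j^2 + 3*j - 36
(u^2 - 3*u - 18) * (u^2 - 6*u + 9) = u^4 - 9*u^3 + 9*u^2 + 81*u - 162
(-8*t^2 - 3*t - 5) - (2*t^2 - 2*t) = -10*t^2 - t - 5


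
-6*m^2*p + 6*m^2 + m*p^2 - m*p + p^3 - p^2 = (-2*m + p)*(3*m + p)*(p - 1)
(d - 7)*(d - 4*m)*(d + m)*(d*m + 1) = d^4*m - 3*d^3*m^2 - 7*d^3*m + d^3 - 4*d^2*m^3 + 21*d^2*m^2 - 3*d^2*m - 7*d^2 + 28*d*m^3 - 4*d*m^2 + 21*d*m + 28*m^2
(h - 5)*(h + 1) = h^2 - 4*h - 5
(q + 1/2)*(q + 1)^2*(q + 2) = q^4 + 9*q^3/2 + 7*q^2 + 9*q/2 + 1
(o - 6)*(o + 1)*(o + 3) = o^3 - 2*o^2 - 21*o - 18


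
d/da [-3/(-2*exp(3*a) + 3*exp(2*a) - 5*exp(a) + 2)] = (-18*exp(2*a) + 18*exp(a) - 15)*exp(a)/(2*exp(3*a) - 3*exp(2*a) + 5*exp(a) - 2)^2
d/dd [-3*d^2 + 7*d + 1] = 7 - 6*d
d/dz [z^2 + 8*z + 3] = 2*z + 8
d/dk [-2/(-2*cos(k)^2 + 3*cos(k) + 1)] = 2*(4*cos(k) - 3)*sin(k)/(3*cos(k) - cos(2*k))^2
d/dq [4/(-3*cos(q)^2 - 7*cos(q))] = -4*(6*cos(q) + 7)*sin(q)/((3*cos(q) + 7)^2*cos(q)^2)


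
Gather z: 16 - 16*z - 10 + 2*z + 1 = 7 - 14*z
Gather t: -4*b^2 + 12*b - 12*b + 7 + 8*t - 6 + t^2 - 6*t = -4*b^2 + t^2 + 2*t + 1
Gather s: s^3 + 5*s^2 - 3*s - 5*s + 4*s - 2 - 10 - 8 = s^3 + 5*s^2 - 4*s - 20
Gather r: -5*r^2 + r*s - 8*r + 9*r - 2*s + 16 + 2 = -5*r^2 + r*(s + 1) - 2*s + 18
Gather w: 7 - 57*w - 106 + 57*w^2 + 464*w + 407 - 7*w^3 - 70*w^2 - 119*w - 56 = -7*w^3 - 13*w^2 + 288*w + 252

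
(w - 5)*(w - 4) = w^2 - 9*w + 20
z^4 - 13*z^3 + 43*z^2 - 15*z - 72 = (z - 8)*(z - 3)^2*(z + 1)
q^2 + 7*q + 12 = (q + 3)*(q + 4)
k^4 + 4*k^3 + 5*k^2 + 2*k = k*(k + 1)^2*(k + 2)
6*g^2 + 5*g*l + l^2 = (2*g + l)*(3*g + l)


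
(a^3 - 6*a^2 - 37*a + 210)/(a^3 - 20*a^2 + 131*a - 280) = (a + 6)/(a - 8)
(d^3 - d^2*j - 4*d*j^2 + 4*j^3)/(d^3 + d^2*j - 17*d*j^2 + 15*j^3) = (d^2 - 4*j^2)/(d^2 + 2*d*j - 15*j^2)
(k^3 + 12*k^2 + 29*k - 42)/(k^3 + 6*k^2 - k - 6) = (k + 7)/(k + 1)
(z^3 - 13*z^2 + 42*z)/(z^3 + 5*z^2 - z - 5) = z*(z^2 - 13*z + 42)/(z^3 + 5*z^2 - z - 5)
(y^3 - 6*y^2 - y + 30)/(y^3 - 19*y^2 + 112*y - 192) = (y^2 - 3*y - 10)/(y^2 - 16*y + 64)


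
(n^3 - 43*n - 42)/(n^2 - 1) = (n^2 - n - 42)/(n - 1)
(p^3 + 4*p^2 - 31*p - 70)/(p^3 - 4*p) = (p^2 + 2*p - 35)/(p*(p - 2))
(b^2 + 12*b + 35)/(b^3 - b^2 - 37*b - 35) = (b + 7)/(b^2 - 6*b - 7)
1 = 1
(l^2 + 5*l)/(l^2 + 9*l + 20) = l/(l + 4)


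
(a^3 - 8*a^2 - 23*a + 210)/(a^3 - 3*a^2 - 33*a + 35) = (a - 6)/(a - 1)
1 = 1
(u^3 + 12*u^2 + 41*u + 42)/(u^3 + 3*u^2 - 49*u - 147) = (u + 2)/(u - 7)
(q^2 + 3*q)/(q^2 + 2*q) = (q + 3)/(q + 2)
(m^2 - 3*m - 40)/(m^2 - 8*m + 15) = (m^2 - 3*m - 40)/(m^2 - 8*m + 15)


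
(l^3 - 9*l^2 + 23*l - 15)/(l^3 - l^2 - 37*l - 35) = (-l^3 + 9*l^2 - 23*l + 15)/(-l^3 + l^2 + 37*l + 35)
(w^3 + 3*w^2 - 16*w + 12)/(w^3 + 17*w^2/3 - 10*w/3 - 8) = 3*(w^2 - 3*w + 2)/(3*w^2 - w - 4)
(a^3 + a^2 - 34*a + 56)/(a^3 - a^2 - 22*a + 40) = (a + 7)/(a + 5)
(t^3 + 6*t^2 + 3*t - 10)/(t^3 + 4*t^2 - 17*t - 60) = (t^2 + t - 2)/(t^2 - t - 12)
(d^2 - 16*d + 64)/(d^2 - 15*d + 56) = (d - 8)/(d - 7)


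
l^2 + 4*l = l*(l + 4)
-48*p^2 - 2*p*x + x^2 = (-8*p + x)*(6*p + x)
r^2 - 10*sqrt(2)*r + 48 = (r - 6*sqrt(2))*(r - 4*sqrt(2))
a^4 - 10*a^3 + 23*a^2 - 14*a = a*(a - 7)*(a - 2)*(a - 1)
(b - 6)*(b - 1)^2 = b^3 - 8*b^2 + 13*b - 6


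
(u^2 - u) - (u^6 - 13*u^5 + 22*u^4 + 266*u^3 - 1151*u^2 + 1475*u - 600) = -u^6 + 13*u^5 - 22*u^4 - 266*u^3 + 1152*u^2 - 1476*u + 600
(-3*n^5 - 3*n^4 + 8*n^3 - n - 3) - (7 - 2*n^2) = -3*n^5 - 3*n^4 + 8*n^3 + 2*n^2 - n - 10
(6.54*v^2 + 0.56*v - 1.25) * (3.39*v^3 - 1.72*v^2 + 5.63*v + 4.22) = 22.1706*v^5 - 9.3504*v^4 + 31.6195*v^3 + 32.9016*v^2 - 4.6743*v - 5.275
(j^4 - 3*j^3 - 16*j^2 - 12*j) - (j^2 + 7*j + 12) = j^4 - 3*j^3 - 17*j^2 - 19*j - 12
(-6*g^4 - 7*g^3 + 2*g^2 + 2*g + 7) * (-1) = 6*g^4 + 7*g^3 - 2*g^2 - 2*g - 7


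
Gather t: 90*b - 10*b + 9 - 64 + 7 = 80*b - 48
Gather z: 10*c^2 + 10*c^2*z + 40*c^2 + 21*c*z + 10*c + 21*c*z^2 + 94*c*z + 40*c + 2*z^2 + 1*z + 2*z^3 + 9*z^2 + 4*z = 50*c^2 + 50*c + 2*z^3 + z^2*(21*c + 11) + z*(10*c^2 + 115*c + 5)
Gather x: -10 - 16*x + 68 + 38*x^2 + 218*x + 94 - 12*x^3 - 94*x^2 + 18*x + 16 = -12*x^3 - 56*x^2 + 220*x + 168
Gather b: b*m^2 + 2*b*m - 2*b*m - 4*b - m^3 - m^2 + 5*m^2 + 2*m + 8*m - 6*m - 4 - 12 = b*(m^2 - 4) - m^3 + 4*m^2 + 4*m - 16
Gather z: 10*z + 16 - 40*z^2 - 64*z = -40*z^2 - 54*z + 16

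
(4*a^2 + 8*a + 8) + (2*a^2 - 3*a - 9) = 6*a^2 + 5*a - 1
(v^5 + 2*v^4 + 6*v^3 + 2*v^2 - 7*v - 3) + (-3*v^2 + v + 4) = v^5 + 2*v^4 + 6*v^3 - v^2 - 6*v + 1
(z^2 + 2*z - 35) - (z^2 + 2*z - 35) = 0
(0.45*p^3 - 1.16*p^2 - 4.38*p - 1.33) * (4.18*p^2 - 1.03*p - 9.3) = 1.881*p^5 - 5.3123*p^4 - 21.2986*p^3 + 9.74*p^2 + 42.1039*p + 12.369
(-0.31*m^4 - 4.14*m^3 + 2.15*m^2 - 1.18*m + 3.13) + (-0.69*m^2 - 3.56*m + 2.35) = -0.31*m^4 - 4.14*m^3 + 1.46*m^2 - 4.74*m + 5.48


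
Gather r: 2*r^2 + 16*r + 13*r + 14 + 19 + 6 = 2*r^2 + 29*r + 39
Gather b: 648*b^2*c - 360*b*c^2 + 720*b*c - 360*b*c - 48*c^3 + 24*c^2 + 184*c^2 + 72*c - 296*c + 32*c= 648*b^2*c + b*(-360*c^2 + 360*c) - 48*c^3 + 208*c^2 - 192*c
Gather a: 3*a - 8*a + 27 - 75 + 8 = -5*a - 40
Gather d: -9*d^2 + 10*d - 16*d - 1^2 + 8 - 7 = -9*d^2 - 6*d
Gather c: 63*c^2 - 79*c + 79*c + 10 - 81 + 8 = 63*c^2 - 63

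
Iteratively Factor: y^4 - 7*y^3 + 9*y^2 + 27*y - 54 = (y - 3)*(y^3 - 4*y^2 - 3*y + 18) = (y - 3)^2*(y^2 - y - 6) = (y - 3)^3*(y + 2)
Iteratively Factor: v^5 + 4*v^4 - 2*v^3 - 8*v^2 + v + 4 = (v - 1)*(v^4 + 5*v^3 + 3*v^2 - 5*v - 4) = (v - 1)*(v + 4)*(v^3 + v^2 - v - 1) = (v - 1)^2*(v + 4)*(v^2 + 2*v + 1) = (v - 1)^2*(v + 1)*(v + 4)*(v + 1)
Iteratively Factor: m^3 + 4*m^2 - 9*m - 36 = (m + 3)*(m^2 + m - 12) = (m + 3)*(m + 4)*(m - 3)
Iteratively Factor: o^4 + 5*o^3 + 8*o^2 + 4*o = (o + 2)*(o^3 + 3*o^2 + 2*o) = o*(o + 2)*(o^2 + 3*o + 2) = o*(o + 1)*(o + 2)*(o + 2)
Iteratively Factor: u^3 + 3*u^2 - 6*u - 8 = (u + 4)*(u^2 - u - 2) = (u + 1)*(u + 4)*(u - 2)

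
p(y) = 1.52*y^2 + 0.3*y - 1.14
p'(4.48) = 13.92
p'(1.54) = 4.98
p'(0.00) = 0.30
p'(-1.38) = -3.90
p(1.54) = 2.93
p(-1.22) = 0.76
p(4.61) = 32.55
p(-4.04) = 22.46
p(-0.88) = -0.23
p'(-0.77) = -2.04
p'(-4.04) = -11.98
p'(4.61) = 14.31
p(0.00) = -1.14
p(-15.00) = 336.36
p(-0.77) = -0.47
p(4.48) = 30.71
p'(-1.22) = -3.41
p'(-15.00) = -45.30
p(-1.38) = 1.34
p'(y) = 3.04*y + 0.3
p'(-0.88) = -2.38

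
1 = 1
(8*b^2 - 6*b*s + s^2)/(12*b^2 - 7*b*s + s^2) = (-2*b + s)/(-3*b + s)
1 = 1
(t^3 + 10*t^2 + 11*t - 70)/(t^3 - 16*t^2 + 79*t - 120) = (t^3 + 10*t^2 + 11*t - 70)/(t^3 - 16*t^2 + 79*t - 120)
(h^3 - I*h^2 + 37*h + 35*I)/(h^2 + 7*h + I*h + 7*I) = (h^2 - 2*I*h + 35)/(h + 7)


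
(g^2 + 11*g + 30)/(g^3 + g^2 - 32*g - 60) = (g + 6)/(g^2 - 4*g - 12)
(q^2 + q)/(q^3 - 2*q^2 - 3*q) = 1/(q - 3)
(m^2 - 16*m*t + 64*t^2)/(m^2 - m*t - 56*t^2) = (m - 8*t)/(m + 7*t)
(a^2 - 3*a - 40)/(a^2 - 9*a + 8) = (a + 5)/(a - 1)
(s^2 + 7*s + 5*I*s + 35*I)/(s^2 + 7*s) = (s + 5*I)/s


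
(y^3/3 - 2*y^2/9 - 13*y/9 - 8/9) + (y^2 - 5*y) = y^3/3 + 7*y^2/9 - 58*y/9 - 8/9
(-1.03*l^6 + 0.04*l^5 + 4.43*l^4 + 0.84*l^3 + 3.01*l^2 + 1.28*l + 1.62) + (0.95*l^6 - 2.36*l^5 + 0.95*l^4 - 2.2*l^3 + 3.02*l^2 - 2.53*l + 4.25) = -0.0800000000000001*l^6 - 2.32*l^5 + 5.38*l^4 - 1.36*l^3 + 6.03*l^2 - 1.25*l + 5.87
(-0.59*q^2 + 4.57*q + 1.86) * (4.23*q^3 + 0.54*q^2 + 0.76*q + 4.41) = -2.4957*q^5 + 19.0125*q^4 + 9.8872*q^3 + 1.8757*q^2 + 21.5673*q + 8.2026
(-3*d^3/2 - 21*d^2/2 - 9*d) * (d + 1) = -3*d^4/2 - 12*d^3 - 39*d^2/2 - 9*d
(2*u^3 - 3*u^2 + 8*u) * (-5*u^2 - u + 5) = -10*u^5 + 13*u^4 - 27*u^3 - 23*u^2 + 40*u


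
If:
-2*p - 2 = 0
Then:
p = -1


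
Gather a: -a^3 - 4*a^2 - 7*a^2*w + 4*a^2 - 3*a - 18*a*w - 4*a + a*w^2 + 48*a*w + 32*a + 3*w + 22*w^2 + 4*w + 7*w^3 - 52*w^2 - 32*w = -a^3 - 7*a^2*w + a*(w^2 + 30*w + 25) + 7*w^3 - 30*w^2 - 25*w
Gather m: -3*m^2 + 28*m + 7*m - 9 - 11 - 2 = -3*m^2 + 35*m - 22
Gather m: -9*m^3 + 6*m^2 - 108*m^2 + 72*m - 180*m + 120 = -9*m^3 - 102*m^2 - 108*m + 120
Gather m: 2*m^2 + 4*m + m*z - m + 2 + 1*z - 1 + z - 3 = 2*m^2 + m*(z + 3) + 2*z - 2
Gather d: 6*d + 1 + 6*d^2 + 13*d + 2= 6*d^2 + 19*d + 3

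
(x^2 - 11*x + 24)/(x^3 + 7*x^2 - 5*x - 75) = (x - 8)/(x^2 + 10*x + 25)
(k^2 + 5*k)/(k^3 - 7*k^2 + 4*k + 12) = k*(k + 5)/(k^3 - 7*k^2 + 4*k + 12)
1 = 1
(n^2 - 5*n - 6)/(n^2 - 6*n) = (n + 1)/n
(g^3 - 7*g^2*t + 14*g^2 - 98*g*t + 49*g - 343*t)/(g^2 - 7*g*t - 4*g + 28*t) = (g^2 + 14*g + 49)/(g - 4)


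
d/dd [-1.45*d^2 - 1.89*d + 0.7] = -2.9*d - 1.89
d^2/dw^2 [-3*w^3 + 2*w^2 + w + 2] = 4 - 18*w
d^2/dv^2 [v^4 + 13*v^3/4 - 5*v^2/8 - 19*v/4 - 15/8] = 12*v^2 + 39*v/2 - 5/4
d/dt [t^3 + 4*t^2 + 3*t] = 3*t^2 + 8*t + 3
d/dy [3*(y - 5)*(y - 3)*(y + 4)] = 9*y^2 - 24*y - 51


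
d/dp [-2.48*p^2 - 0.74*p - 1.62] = -4.96*p - 0.74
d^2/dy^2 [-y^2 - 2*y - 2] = -2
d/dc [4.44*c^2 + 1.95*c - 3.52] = 8.88*c + 1.95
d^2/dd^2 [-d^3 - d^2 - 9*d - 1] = -6*d - 2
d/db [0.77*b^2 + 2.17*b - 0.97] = 1.54*b + 2.17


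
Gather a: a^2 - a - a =a^2 - 2*a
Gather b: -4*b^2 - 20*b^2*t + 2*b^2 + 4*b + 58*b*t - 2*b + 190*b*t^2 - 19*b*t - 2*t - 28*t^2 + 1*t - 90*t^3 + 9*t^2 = b^2*(-20*t - 2) + b*(190*t^2 + 39*t + 2) - 90*t^3 - 19*t^2 - t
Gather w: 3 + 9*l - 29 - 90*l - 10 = -81*l - 36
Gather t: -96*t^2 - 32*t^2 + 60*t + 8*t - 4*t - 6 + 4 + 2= -128*t^2 + 64*t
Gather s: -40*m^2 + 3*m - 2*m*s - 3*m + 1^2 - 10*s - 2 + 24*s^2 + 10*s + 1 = -40*m^2 - 2*m*s + 24*s^2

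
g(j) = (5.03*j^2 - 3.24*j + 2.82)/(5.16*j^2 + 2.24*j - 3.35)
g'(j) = (-10.32*j - 2.24)*(5.03*j^2 - 3.24*j + 2.82)/(5.16*j^2 + 2.24*j - 3.35)^2 + (10.06*j - 3.24)/(5.16*j^2 + 2.24*j - 3.35) = (27.9856*j^2 - 62.8034*j + 4.5372)/(26.6256*j^4 + 23.1168*j^3 - 29.5544*j^2 - 15.008*j + 11.2225)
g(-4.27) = 1.34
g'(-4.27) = 0.12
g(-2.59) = 1.77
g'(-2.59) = 0.55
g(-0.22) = -1.05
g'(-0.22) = 1.53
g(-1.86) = 2.54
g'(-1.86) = 2.04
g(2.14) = 0.75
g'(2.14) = -0.00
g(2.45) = 0.76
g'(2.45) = 0.02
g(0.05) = -0.83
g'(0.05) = 0.14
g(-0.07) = -0.88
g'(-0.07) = 0.75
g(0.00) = -0.84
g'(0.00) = 0.40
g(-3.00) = 1.59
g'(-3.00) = 0.34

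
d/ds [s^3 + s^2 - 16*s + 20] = 3*s^2 + 2*s - 16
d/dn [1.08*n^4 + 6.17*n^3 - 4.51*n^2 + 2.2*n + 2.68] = 4.32*n^3 + 18.51*n^2 - 9.02*n + 2.2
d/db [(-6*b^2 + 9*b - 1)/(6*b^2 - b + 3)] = 2*(-24*b^2 - 12*b + 13)/(36*b^4 - 12*b^3 + 37*b^2 - 6*b + 9)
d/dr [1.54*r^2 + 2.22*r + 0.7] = 3.08*r + 2.22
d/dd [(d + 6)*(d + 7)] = 2*d + 13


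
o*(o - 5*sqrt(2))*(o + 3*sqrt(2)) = o^3 - 2*sqrt(2)*o^2 - 30*o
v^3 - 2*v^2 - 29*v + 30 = (v - 6)*(v - 1)*(v + 5)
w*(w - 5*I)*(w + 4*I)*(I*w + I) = I*w^4 + w^3 + I*w^3 + w^2 + 20*I*w^2 + 20*I*w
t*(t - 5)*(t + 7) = t^3 + 2*t^2 - 35*t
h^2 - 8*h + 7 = (h - 7)*(h - 1)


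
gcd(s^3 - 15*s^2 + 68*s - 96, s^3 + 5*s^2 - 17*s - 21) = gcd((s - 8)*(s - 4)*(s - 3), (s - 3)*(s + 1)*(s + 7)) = s - 3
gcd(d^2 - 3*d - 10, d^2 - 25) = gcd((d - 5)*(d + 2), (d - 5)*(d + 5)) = d - 5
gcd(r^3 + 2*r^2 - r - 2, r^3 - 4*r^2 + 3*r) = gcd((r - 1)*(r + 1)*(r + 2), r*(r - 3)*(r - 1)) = r - 1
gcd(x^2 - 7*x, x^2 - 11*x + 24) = 1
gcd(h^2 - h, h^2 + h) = h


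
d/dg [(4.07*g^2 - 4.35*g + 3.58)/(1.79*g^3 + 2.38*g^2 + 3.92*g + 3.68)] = (-7.2853*g^4 + 15.573*g^3 + 7.0828*g^2 + 12.9144*g - 30.0416)/(3.2041*g^6 + 8.5204*g^5 + 19.698*g^4 + 31.8336*g^3 + 32.8832*g^2 + 28.8512*g + 13.5424)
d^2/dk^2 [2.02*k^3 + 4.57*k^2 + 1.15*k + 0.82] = 12.12*k + 9.14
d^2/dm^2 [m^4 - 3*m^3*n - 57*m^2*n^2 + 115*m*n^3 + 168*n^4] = 12*m^2 - 18*m*n - 114*n^2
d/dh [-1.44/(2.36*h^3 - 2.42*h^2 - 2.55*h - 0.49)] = (10.1952*h^2 - 6.9696*h - 3.672)/(-2.36*h^3 + 2.42*h^2 + 2.55*h + 0.49)^2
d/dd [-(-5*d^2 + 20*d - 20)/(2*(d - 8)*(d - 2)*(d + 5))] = 5*(-d^2 + 4*d - 46)/(2*(d^4 - 6*d^3 - 71*d^2 + 240*d + 1600))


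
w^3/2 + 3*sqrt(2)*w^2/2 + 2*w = w*(w/2 + sqrt(2)/2)*(w + 2*sqrt(2))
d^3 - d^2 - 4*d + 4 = (d - 2)*(d - 1)*(d + 2)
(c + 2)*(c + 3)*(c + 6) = c^3 + 11*c^2 + 36*c + 36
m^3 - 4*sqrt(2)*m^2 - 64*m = m*(m - 8*sqrt(2))*(m + 4*sqrt(2))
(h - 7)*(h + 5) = h^2 - 2*h - 35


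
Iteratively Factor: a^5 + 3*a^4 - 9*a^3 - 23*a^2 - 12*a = (a + 1)*(a^4 + 2*a^3 - 11*a^2 - 12*a) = (a + 1)^2*(a^3 + a^2 - 12*a) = (a - 3)*(a + 1)^2*(a^2 + 4*a) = a*(a - 3)*(a + 1)^2*(a + 4)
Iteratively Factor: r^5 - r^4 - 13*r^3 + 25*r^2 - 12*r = (r - 3)*(r^4 + 2*r^3 - 7*r^2 + 4*r) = r*(r - 3)*(r^3 + 2*r^2 - 7*r + 4) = r*(r - 3)*(r - 1)*(r^2 + 3*r - 4) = r*(r - 3)*(r - 1)^2*(r + 4)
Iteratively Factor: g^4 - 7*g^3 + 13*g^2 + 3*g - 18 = (g - 3)*(g^3 - 4*g^2 + g + 6) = (g - 3)*(g + 1)*(g^2 - 5*g + 6) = (g - 3)*(g - 2)*(g + 1)*(g - 3)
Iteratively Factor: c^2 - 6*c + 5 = (c - 1)*(c - 5)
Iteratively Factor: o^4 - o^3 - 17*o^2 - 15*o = (o - 5)*(o^3 + 4*o^2 + 3*o) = (o - 5)*(o + 1)*(o^2 + 3*o) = o*(o - 5)*(o + 1)*(o + 3)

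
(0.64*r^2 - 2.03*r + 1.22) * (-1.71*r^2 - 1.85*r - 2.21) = -1.0944*r^4 + 2.2873*r^3 + 0.2549*r^2 + 2.2293*r - 2.6962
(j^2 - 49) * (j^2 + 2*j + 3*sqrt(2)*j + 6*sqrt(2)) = j^4 + 2*j^3 + 3*sqrt(2)*j^3 - 49*j^2 + 6*sqrt(2)*j^2 - 147*sqrt(2)*j - 98*j - 294*sqrt(2)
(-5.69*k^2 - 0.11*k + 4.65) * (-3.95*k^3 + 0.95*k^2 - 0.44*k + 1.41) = 22.4755*k^5 - 4.971*k^4 - 15.9684*k^3 - 3.557*k^2 - 2.2011*k + 6.5565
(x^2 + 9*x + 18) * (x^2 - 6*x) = x^4 + 3*x^3 - 36*x^2 - 108*x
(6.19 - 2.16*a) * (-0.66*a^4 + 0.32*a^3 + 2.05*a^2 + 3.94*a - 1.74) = 1.4256*a^5 - 4.7766*a^4 - 2.4472*a^3 + 4.1791*a^2 + 28.147*a - 10.7706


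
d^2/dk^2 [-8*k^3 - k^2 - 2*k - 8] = -48*k - 2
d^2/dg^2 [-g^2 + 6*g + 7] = -2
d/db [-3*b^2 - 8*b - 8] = -6*b - 8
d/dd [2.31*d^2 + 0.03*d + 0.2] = 4.62*d + 0.03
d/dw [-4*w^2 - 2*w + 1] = -8*w - 2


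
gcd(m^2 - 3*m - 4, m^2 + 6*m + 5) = m + 1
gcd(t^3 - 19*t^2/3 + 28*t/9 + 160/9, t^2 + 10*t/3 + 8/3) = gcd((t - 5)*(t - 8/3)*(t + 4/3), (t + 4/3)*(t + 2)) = t + 4/3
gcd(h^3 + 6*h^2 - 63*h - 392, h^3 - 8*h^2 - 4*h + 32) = h - 8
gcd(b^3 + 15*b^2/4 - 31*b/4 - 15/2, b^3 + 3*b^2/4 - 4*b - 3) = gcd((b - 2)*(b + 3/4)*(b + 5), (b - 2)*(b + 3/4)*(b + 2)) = b^2 - 5*b/4 - 3/2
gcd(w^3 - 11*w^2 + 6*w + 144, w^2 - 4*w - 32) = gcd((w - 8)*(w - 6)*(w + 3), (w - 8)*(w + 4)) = w - 8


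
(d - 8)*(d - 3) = d^2 - 11*d + 24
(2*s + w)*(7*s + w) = 14*s^2 + 9*s*w + w^2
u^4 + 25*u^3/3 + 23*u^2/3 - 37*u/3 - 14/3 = (u - 1)*(u + 1/3)*(u + 2)*(u + 7)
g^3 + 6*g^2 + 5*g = g*(g + 1)*(g + 5)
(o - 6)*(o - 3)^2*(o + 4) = o^4 - 8*o^3 - 3*o^2 + 126*o - 216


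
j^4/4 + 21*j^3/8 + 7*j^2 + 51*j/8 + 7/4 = (j/4 + 1/4)*(j + 1/2)*(j + 2)*(j + 7)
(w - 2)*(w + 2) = w^2 - 4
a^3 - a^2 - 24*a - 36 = (a - 6)*(a + 2)*(a + 3)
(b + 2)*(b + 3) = b^2 + 5*b + 6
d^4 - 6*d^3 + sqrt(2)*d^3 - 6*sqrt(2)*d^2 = d^2*(d - 6)*(d + sqrt(2))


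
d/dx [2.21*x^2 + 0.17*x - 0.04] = 4.42*x + 0.17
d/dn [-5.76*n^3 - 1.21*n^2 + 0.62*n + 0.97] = -17.28*n^2 - 2.42*n + 0.62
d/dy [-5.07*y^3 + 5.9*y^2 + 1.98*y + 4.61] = -15.21*y^2 + 11.8*y + 1.98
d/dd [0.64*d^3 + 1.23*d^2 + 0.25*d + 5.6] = 1.92*d^2 + 2.46*d + 0.25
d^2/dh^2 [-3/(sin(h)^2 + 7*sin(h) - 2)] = 3*(4*sin(h)^4 + 21*sin(h)^3 + 51*sin(h)^2 - 28*sin(h) - 102)/(sin(h)^2 + 7*sin(h) - 2)^3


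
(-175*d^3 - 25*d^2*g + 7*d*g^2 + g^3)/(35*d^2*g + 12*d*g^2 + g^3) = (-5*d + g)/g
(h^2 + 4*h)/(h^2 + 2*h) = (h + 4)/(h + 2)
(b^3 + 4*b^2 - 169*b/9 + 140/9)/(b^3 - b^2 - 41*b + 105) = (b^2 - 3*b + 20/9)/(b^2 - 8*b + 15)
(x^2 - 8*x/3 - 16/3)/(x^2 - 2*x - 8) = (x + 4/3)/(x + 2)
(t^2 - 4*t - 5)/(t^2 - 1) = (t - 5)/(t - 1)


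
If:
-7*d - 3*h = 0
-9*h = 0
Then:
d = 0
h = 0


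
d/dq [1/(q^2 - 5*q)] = (5 - 2*q)/(q^2*(q - 5)^2)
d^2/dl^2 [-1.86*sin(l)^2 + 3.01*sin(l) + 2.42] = -3.01*sin(l) - 3.72*cos(2*l)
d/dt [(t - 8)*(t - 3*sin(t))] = t + (8 - t)*(3*cos(t) - 1) - 3*sin(t)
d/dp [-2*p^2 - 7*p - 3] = -4*p - 7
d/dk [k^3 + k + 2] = 3*k^2 + 1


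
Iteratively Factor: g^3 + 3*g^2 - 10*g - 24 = (g + 2)*(g^2 + g - 12) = (g - 3)*(g + 2)*(g + 4)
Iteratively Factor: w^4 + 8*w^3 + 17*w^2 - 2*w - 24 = (w + 3)*(w^3 + 5*w^2 + 2*w - 8) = (w + 3)*(w + 4)*(w^2 + w - 2) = (w + 2)*(w + 3)*(w + 4)*(w - 1)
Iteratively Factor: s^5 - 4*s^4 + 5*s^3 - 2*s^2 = (s - 1)*(s^4 - 3*s^3 + 2*s^2) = s*(s - 1)*(s^3 - 3*s^2 + 2*s) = s^2*(s - 1)*(s^2 - 3*s + 2) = s^2*(s - 2)*(s - 1)*(s - 1)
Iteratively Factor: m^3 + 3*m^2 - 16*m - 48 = (m + 3)*(m^2 - 16) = (m - 4)*(m + 3)*(m + 4)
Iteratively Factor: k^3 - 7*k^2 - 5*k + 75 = (k + 3)*(k^2 - 10*k + 25) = (k - 5)*(k + 3)*(k - 5)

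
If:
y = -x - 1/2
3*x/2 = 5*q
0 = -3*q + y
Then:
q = -3/38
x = -5/19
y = -9/38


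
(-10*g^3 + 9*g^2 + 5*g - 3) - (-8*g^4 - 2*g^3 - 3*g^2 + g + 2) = 8*g^4 - 8*g^3 + 12*g^2 + 4*g - 5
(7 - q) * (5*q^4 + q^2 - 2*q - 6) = -5*q^5 + 35*q^4 - q^3 + 9*q^2 - 8*q - 42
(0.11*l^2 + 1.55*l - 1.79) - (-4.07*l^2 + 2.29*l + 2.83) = 4.18*l^2 - 0.74*l - 4.62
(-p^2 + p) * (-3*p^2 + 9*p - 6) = 3*p^4 - 12*p^3 + 15*p^2 - 6*p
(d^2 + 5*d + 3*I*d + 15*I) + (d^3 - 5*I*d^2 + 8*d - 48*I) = d^3 + d^2 - 5*I*d^2 + 13*d + 3*I*d - 33*I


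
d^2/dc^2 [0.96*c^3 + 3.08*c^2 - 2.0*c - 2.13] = 5.76*c + 6.16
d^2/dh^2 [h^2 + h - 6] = 2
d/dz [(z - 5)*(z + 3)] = 2*z - 2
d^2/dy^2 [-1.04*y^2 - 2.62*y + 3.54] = -2.08000000000000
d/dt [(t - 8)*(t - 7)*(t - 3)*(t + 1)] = 4*t^3 - 51*t^2 + 166*t - 67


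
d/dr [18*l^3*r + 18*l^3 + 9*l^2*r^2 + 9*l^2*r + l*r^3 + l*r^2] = l*(18*l^2 + 18*l*r + 9*l + 3*r^2 + 2*r)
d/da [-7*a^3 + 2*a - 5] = 2 - 21*a^2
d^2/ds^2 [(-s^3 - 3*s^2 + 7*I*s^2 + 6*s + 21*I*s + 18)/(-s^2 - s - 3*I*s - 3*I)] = (s^3*(-76 - 40*I) + s^2*(-288 - 36*I) + s*(-540 - 216*I) - 324*I)/(s^6 + s^5*(3 + 9*I) + s^4*(-24 + 27*I) - 80*s^3 + s^2*(-81 - 72*I) + s*(-27 - 81*I) - 27*I)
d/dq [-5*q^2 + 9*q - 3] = 9 - 10*q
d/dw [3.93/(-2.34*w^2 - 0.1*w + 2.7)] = (18.3924*w + 0.393)/(2.34*w^2 + 0.1*w - 2.7)^2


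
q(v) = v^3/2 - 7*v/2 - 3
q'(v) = 3*v^2/2 - 7/2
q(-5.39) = -62.43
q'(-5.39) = 40.08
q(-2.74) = -3.70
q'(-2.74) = 7.76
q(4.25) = 20.51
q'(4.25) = 23.59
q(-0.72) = -0.67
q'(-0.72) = -2.72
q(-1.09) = 0.17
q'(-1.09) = -1.72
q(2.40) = -4.49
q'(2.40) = 5.14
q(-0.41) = -1.60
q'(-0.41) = -3.25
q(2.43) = -4.33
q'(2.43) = 5.36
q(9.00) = 330.00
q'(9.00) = 118.00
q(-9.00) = -336.00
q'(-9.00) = 118.00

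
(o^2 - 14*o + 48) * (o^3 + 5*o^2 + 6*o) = o^5 - 9*o^4 - 16*o^3 + 156*o^2 + 288*o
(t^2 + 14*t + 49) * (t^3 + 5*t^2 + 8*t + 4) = t^5 + 19*t^4 + 127*t^3 + 361*t^2 + 448*t + 196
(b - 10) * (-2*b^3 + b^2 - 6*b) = -2*b^4 + 21*b^3 - 16*b^2 + 60*b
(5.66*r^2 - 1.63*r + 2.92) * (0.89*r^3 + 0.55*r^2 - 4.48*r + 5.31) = 5.0374*r^5 + 1.6623*r^4 - 23.6545*r^3 + 38.963*r^2 - 21.7369*r + 15.5052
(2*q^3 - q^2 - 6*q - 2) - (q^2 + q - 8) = 2*q^3 - 2*q^2 - 7*q + 6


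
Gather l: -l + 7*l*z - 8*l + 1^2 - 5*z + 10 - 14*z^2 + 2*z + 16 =l*(7*z - 9) - 14*z^2 - 3*z + 27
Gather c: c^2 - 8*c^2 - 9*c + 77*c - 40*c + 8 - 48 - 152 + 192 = -7*c^2 + 28*c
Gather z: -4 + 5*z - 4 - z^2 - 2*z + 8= -z^2 + 3*z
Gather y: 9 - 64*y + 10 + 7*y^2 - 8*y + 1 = 7*y^2 - 72*y + 20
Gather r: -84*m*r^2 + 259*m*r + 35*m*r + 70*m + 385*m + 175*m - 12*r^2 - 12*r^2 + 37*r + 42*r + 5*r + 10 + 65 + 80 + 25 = 630*m + r^2*(-84*m - 24) + r*(294*m + 84) + 180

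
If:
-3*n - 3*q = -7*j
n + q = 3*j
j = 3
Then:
No Solution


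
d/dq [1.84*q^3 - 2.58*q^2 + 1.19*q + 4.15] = 5.52*q^2 - 5.16*q + 1.19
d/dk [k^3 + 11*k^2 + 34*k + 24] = 3*k^2 + 22*k + 34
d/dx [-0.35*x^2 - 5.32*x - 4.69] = -0.7*x - 5.32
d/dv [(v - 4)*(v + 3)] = 2*v - 1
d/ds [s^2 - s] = 2*s - 1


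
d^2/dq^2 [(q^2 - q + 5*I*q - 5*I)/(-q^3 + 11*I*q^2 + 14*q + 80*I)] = (-2*q^6 + q^5*(6 - 30*I) + q^4*(-414 - 6*I) + q^3*(666 + 258*I) + q^2*(-480 - 3090*I) + q*(-1740 - 26400*I) + 1600 + 8520*I)/(q^9 - 33*I*q^8 - 405*q^7 + 2015*I*q^6 + 390*q^5 + 29292*I*q^4 + 51976*q^3 + 164160*I*q^2 + 268800*q + 512000*I)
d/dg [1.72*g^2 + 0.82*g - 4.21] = 3.44*g + 0.82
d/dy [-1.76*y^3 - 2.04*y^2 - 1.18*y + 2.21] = -5.28*y^2 - 4.08*y - 1.18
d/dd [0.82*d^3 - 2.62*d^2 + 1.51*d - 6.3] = 2.46*d^2 - 5.24*d + 1.51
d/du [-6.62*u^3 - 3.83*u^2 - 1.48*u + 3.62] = -19.86*u^2 - 7.66*u - 1.48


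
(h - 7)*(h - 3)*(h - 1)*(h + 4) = h^4 - 7*h^3 - 13*h^2 + 103*h - 84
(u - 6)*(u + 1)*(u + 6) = u^3 + u^2 - 36*u - 36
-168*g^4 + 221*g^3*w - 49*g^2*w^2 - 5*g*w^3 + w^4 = (-8*g + w)*(-3*g + w)*(-g + w)*(7*g + w)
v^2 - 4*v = v*(v - 4)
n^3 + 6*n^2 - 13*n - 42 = (n - 3)*(n + 2)*(n + 7)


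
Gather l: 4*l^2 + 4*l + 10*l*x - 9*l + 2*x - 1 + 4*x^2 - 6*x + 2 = 4*l^2 + l*(10*x - 5) + 4*x^2 - 4*x + 1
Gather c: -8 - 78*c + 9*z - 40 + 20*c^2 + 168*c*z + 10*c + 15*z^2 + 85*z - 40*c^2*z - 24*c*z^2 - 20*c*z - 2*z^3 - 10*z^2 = c^2*(20 - 40*z) + c*(-24*z^2 + 148*z - 68) - 2*z^3 + 5*z^2 + 94*z - 48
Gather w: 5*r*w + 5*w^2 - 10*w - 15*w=5*w^2 + w*(5*r - 25)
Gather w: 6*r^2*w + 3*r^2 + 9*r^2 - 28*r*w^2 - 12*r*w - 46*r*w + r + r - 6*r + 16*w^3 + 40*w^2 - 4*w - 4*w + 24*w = 12*r^2 - 4*r + 16*w^3 + w^2*(40 - 28*r) + w*(6*r^2 - 58*r + 16)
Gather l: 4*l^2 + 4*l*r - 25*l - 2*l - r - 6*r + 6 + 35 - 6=4*l^2 + l*(4*r - 27) - 7*r + 35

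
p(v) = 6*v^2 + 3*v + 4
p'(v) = 12*v + 3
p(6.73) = 295.95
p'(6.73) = 83.76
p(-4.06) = 90.72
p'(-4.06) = -45.72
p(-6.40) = 230.56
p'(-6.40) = -73.80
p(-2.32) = 29.33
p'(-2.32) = -24.84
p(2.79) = 59.07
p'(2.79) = 36.48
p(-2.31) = 29.09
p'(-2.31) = -24.72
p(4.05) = 114.56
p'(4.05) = 51.60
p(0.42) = 6.32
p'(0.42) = 8.04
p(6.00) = 238.00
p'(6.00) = 75.00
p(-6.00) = 202.00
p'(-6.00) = -69.00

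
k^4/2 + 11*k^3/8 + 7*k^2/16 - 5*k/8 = k*(k/2 + 1)*(k - 1/2)*(k + 5/4)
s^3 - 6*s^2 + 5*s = s*(s - 5)*(s - 1)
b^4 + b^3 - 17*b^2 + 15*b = b*(b - 3)*(b - 1)*(b + 5)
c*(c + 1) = c^2 + c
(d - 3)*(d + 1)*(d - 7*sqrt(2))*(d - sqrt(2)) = d^4 - 8*sqrt(2)*d^3 - 2*d^3 + 11*d^2 + 16*sqrt(2)*d^2 - 28*d + 24*sqrt(2)*d - 42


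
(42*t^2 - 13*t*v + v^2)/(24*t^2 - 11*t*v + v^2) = (42*t^2 - 13*t*v + v^2)/(24*t^2 - 11*t*v + v^2)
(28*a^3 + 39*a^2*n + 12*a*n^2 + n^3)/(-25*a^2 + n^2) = (-28*a^3 - 39*a^2*n - 12*a*n^2 - n^3)/(25*a^2 - n^2)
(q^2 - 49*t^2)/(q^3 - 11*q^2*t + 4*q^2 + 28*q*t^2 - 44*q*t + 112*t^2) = (q + 7*t)/(q^2 - 4*q*t + 4*q - 16*t)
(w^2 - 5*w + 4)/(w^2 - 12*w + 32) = (w - 1)/(w - 8)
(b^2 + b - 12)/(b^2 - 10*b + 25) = (b^2 + b - 12)/(b^2 - 10*b + 25)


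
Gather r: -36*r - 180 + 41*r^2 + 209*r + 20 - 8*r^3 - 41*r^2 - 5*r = -8*r^3 + 168*r - 160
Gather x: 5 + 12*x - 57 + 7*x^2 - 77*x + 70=7*x^2 - 65*x + 18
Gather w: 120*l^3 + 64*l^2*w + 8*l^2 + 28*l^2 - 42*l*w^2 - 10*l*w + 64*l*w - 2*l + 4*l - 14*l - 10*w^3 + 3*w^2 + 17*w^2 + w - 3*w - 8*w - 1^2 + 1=120*l^3 + 36*l^2 - 12*l - 10*w^3 + w^2*(20 - 42*l) + w*(64*l^2 + 54*l - 10)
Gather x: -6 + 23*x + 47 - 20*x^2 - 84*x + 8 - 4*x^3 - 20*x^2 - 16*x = -4*x^3 - 40*x^2 - 77*x + 49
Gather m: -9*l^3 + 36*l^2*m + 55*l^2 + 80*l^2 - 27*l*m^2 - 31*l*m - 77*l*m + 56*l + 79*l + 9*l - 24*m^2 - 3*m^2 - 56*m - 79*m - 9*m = -9*l^3 + 135*l^2 + 144*l + m^2*(-27*l - 27) + m*(36*l^2 - 108*l - 144)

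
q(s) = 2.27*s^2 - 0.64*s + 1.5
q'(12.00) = 53.84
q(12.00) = 320.70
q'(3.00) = 12.98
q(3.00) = 20.01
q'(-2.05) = -9.95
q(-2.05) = 12.35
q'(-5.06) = -23.61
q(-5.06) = 62.86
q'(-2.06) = -9.99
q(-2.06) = 12.45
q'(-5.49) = -25.56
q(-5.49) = 73.43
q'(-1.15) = -5.86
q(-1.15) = 5.24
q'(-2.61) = -12.49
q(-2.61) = 18.63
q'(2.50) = 10.71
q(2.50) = 14.09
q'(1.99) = 8.39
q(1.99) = 9.22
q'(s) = 4.54*s - 0.64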